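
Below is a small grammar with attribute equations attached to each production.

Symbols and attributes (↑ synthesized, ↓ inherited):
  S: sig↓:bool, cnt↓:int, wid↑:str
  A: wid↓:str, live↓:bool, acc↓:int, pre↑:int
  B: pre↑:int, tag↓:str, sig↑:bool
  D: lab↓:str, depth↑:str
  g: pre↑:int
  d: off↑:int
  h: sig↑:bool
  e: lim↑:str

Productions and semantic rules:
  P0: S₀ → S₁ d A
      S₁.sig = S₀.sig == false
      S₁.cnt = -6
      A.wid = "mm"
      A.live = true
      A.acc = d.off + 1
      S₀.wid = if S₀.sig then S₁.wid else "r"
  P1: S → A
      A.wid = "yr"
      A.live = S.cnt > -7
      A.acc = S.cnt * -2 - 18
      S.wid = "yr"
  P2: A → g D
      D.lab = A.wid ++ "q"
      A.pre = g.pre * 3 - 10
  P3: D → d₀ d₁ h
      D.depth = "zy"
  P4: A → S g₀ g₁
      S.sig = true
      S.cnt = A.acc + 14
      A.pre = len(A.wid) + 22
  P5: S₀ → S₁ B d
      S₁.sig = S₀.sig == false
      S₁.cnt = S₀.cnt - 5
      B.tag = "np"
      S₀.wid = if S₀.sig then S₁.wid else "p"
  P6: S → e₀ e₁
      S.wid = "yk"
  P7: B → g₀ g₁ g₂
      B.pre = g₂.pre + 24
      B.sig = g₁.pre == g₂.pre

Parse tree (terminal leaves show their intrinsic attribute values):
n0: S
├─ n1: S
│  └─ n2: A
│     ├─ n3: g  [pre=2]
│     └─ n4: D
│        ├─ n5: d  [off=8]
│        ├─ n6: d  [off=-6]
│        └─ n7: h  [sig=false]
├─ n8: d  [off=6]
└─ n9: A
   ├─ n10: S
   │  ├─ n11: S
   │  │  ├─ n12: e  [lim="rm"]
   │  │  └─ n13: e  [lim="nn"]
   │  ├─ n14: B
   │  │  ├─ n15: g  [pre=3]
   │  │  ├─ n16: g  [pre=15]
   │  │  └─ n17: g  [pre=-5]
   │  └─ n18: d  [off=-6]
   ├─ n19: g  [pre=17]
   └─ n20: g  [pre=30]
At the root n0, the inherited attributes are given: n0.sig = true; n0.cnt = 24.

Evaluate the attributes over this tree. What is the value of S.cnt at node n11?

16

1. n0.sig = true  [given at root]
2. n0.cnt = 24  [given at root]
3. n1.sig = false  [S₀.sig == false]
4. n1.cnt = -6  [-6]
5. n2.wid = "yr"  ["yr"]
6. n2.live = true  [S.cnt > -7]
7. n2.acc = -6  [S.cnt * -2 - 18]
8. n3.pre = 2  [terminal]
9. n4.lab = "yrq"  [A.wid ++ "q"]
10. n5.off = 8  [terminal]
11. n6.off = -6  [terminal]
12. n7.sig = false  [terminal]
13. n4.depth = "zy"  ["zy"]
14. n2.pre = -4  [g.pre * 3 - 10]
15. n1.wid = "yr"  ["yr"]
16. n8.off = 6  [terminal]
17. n9.wid = "mm"  ["mm"]
18. n9.live = true  [true]
19. n9.acc = 7  [d.off + 1]
20. n10.sig = true  [true]
21. n10.cnt = 21  [A.acc + 14]
22. n11.sig = false  [S₀.sig == false]
23. n11.cnt = 16  [S₀.cnt - 5]
24. n12.lim = "rm"  [terminal]
25. n13.lim = "nn"  [terminal]
26. n11.wid = "yk"  ["yk"]
27. n14.tag = "np"  ["np"]
28. n15.pre = 3  [terminal]
29. n16.pre = 15  [terminal]
30. n17.pre = -5  [terminal]
31. n14.pre = 19  [g₂.pre + 24]
32. n14.sig = false  [g₁.pre == g₂.pre]
33. n18.off = -6  [terminal]
34. n10.wid = "yk"  [if S₀.sig then S₁.wid else "p"]
35. n19.pre = 17  [terminal]
36. n20.pre = 30  [terminal]
37. n9.pre = 24  [len(A.wid) + 22]
38. n0.wid = "yr"  [if S₀.sig then S₁.wid else "r"]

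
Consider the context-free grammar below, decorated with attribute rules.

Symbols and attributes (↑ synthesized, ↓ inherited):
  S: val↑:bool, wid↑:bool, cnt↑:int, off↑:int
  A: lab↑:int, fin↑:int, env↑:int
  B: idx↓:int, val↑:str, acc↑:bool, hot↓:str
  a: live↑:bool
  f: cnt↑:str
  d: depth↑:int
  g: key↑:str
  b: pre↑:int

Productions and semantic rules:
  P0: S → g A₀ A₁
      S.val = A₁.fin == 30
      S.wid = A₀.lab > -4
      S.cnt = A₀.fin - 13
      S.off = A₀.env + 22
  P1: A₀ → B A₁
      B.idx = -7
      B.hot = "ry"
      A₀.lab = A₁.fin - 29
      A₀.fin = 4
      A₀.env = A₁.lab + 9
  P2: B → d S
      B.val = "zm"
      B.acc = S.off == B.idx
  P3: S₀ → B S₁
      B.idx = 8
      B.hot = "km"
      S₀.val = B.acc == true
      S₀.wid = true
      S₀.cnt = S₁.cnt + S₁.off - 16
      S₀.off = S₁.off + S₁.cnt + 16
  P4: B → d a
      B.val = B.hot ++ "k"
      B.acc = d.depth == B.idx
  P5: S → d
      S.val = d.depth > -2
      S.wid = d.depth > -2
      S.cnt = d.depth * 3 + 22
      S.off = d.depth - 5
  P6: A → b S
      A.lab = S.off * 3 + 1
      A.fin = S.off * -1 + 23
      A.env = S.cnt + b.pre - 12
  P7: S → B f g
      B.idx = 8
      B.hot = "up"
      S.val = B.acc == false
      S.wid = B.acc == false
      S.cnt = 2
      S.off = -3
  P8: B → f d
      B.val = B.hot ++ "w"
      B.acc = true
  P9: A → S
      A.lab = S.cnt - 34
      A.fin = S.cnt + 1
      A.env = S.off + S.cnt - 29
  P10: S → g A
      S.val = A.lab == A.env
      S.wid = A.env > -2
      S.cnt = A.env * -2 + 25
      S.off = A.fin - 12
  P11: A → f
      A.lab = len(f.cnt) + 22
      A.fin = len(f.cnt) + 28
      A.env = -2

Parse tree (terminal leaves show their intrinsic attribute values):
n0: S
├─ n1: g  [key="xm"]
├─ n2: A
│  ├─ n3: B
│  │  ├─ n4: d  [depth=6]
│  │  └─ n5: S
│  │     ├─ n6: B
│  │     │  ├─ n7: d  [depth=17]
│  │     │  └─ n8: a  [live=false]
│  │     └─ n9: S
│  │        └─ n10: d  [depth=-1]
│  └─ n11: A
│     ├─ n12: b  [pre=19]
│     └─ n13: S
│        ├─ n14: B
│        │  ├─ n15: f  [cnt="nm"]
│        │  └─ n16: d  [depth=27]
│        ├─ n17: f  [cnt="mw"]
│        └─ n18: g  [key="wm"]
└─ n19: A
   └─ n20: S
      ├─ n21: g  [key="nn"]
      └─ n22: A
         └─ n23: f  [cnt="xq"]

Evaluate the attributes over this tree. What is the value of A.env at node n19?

18

1. n1.key = "xm"  [terminal]
2. n3.idx = -7  [-7]
3. n3.hot = "ry"  ["ry"]
4. n4.depth = 6  [terminal]
5. n6.idx = 8  [8]
6. n6.hot = "km"  ["km"]
7. n7.depth = 17  [terminal]
8. n8.live = false  [terminal]
9. n6.val = "kmk"  [B.hot ++ "k"]
10. n6.acc = false  [d.depth == B.idx]
11. n10.depth = -1  [terminal]
12. n9.val = true  [d.depth > -2]
13. n9.wid = true  [d.depth > -2]
14. n9.cnt = 19  [d.depth * 3 + 22]
15. n9.off = -6  [d.depth - 5]
16. n5.val = false  [B.acc == true]
17. n5.wid = true  [true]
18. n5.cnt = -3  [S₁.cnt + S₁.off - 16]
19. n5.off = 29  [S₁.off + S₁.cnt + 16]
20. n3.val = "zm"  ["zm"]
21. n3.acc = false  [S.off == B.idx]
22. n12.pre = 19  [terminal]
23. n14.idx = 8  [8]
24. n14.hot = "up"  ["up"]
25. n15.cnt = "nm"  [terminal]
26. n16.depth = 27  [terminal]
27. n14.val = "upw"  [B.hot ++ "w"]
28. n14.acc = true  [true]
29. n17.cnt = "mw"  [terminal]
30. n18.key = "wm"  [terminal]
31. n13.val = false  [B.acc == false]
32. n13.wid = false  [B.acc == false]
33. n13.cnt = 2  [2]
34. n13.off = -3  [-3]
35. n11.lab = -8  [S.off * 3 + 1]
36. n11.fin = 26  [S.off * -1 + 23]
37. n11.env = 9  [S.cnt + b.pre - 12]
38. n2.lab = -3  [A₁.fin - 29]
39. n2.fin = 4  [4]
40. n2.env = 1  [A₁.lab + 9]
41. n21.key = "nn"  [terminal]
42. n23.cnt = "xq"  [terminal]
43. n22.lab = 24  [len(f.cnt) + 22]
44. n22.fin = 30  [len(f.cnt) + 28]
45. n22.env = -2  [-2]
46. n20.val = false  [A.lab == A.env]
47. n20.wid = false  [A.env > -2]
48. n20.cnt = 29  [A.env * -2 + 25]
49. n20.off = 18  [A.fin - 12]
50. n19.lab = -5  [S.cnt - 34]
51. n19.fin = 30  [S.cnt + 1]
52. n19.env = 18  [S.off + S.cnt - 29]
53. n0.val = true  [A₁.fin == 30]
54. n0.wid = true  [A₀.lab > -4]
55. n0.cnt = -9  [A₀.fin - 13]
56. n0.off = 23  [A₀.env + 22]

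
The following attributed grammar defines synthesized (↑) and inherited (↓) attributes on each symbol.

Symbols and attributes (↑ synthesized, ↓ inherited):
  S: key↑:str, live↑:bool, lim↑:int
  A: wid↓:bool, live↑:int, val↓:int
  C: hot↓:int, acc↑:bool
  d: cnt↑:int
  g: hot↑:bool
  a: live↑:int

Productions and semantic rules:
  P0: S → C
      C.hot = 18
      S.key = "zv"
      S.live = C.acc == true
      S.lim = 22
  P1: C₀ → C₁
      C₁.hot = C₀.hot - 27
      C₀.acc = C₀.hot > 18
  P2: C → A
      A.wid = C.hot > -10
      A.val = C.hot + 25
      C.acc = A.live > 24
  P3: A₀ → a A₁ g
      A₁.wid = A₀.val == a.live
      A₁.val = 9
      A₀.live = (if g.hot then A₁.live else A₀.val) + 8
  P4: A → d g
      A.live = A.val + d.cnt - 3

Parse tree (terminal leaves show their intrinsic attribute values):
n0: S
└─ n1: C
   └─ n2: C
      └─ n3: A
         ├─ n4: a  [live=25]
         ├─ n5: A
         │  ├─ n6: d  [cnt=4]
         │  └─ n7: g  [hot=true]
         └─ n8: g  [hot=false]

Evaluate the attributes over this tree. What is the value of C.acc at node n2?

1. n1.hot = 18  [18]
2. n2.hot = -9  [C₀.hot - 27]
3. n3.wid = true  [C.hot > -10]
4. n3.val = 16  [C.hot + 25]
5. n4.live = 25  [terminal]
6. n5.wid = false  [A₀.val == a.live]
7. n5.val = 9  [9]
8. n6.cnt = 4  [terminal]
9. n7.hot = true  [terminal]
10. n5.live = 10  [A.val + d.cnt - 3]
11. n8.hot = false  [terminal]
12. n3.live = 24  [(if g.hot then A₁.live else A₀.val) + 8]
13. n2.acc = false  [A.live > 24]
14. n1.acc = false  [C₀.hot > 18]
15. n0.key = "zv"  ["zv"]
16. n0.live = false  [C.acc == true]
17. n0.lim = 22  [22]

false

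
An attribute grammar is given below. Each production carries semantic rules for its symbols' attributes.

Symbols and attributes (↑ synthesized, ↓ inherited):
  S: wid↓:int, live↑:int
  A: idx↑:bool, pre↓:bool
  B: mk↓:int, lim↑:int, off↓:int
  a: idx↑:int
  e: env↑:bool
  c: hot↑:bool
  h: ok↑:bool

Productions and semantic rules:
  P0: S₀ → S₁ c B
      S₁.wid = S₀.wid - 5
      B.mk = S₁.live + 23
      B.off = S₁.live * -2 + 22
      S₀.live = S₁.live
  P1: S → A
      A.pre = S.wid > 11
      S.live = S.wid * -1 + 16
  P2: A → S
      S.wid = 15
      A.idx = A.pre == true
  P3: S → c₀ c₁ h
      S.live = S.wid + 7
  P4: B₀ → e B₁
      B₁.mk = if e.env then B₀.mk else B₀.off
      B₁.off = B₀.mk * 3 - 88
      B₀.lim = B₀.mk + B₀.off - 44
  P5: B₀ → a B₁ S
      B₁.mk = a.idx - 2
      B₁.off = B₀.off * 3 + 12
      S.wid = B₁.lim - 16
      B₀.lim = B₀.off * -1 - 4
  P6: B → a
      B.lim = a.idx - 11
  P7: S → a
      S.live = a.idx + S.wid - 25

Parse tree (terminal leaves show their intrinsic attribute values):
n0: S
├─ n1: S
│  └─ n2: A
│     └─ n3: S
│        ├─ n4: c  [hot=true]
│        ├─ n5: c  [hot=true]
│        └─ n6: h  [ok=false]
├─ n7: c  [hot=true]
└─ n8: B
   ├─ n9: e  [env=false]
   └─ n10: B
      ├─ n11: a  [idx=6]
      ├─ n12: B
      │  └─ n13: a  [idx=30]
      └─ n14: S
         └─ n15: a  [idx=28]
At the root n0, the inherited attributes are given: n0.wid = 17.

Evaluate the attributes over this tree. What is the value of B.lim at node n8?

-3

1. n0.wid = 17  [given at root]
2. n1.wid = 12  [S₀.wid - 5]
3. n2.pre = true  [S.wid > 11]
4. n3.wid = 15  [15]
5. n4.hot = true  [terminal]
6. n5.hot = true  [terminal]
7. n6.ok = false  [terminal]
8. n3.live = 22  [S.wid + 7]
9. n2.idx = true  [A.pre == true]
10. n1.live = 4  [S.wid * -1 + 16]
11. n7.hot = true  [terminal]
12. n8.mk = 27  [S₁.live + 23]
13. n8.off = 14  [S₁.live * -2 + 22]
14. n9.env = false  [terminal]
15. n10.mk = 14  [if e.env then B₀.mk else B₀.off]
16. n10.off = -7  [B₀.mk * 3 - 88]
17. n11.idx = 6  [terminal]
18. n12.mk = 4  [a.idx - 2]
19. n12.off = -9  [B₀.off * 3 + 12]
20. n13.idx = 30  [terminal]
21. n12.lim = 19  [a.idx - 11]
22. n14.wid = 3  [B₁.lim - 16]
23. n15.idx = 28  [terminal]
24. n14.live = 6  [a.idx + S.wid - 25]
25. n10.lim = 3  [B₀.off * -1 - 4]
26. n8.lim = -3  [B₀.mk + B₀.off - 44]
27. n0.live = 4  [S₁.live]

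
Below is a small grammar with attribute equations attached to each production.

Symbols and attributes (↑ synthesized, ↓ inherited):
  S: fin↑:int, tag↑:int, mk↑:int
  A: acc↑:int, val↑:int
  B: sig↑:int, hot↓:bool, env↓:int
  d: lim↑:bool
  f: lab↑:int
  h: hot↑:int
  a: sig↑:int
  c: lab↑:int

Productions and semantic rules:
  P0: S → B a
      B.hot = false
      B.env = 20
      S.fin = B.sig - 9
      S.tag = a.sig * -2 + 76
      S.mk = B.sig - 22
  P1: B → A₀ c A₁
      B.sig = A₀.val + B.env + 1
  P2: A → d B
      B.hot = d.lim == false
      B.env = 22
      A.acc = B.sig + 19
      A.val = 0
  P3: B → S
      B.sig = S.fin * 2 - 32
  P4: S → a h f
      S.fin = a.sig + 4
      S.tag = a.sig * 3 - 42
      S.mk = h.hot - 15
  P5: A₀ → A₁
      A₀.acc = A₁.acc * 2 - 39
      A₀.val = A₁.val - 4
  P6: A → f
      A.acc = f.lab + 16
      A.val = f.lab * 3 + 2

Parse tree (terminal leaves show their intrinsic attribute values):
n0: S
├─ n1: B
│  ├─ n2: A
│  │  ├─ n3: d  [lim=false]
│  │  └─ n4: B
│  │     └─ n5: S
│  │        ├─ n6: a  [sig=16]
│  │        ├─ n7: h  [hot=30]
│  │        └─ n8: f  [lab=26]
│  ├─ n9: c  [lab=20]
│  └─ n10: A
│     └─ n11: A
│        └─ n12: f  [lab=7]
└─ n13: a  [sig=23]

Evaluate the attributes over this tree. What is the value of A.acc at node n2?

1. n1.hot = false  [false]
2. n1.env = 20  [20]
3. n3.lim = false  [terminal]
4. n4.hot = true  [d.lim == false]
5. n4.env = 22  [22]
6. n6.sig = 16  [terminal]
7. n7.hot = 30  [terminal]
8. n8.lab = 26  [terminal]
9. n5.fin = 20  [a.sig + 4]
10. n5.tag = 6  [a.sig * 3 - 42]
11. n5.mk = 15  [h.hot - 15]
12. n4.sig = 8  [S.fin * 2 - 32]
13. n2.acc = 27  [B.sig + 19]
14. n2.val = 0  [0]
15. n9.lab = 20  [terminal]
16. n12.lab = 7  [terminal]
17. n11.acc = 23  [f.lab + 16]
18. n11.val = 23  [f.lab * 3 + 2]
19. n10.acc = 7  [A₁.acc * 2 - 39]
20. n10.val = 19  [A₁.val - 4]
21. n1.sig = 21  [A₀.val + B.env + 1]
22. n13.sig = 23  [terminal]
23. n0.fin = 12  [B.sig - 9]
24. n0.tag = 30  [a.sig * -2 + 76]
25. n0.mk = -1  [B.sig - 22]

27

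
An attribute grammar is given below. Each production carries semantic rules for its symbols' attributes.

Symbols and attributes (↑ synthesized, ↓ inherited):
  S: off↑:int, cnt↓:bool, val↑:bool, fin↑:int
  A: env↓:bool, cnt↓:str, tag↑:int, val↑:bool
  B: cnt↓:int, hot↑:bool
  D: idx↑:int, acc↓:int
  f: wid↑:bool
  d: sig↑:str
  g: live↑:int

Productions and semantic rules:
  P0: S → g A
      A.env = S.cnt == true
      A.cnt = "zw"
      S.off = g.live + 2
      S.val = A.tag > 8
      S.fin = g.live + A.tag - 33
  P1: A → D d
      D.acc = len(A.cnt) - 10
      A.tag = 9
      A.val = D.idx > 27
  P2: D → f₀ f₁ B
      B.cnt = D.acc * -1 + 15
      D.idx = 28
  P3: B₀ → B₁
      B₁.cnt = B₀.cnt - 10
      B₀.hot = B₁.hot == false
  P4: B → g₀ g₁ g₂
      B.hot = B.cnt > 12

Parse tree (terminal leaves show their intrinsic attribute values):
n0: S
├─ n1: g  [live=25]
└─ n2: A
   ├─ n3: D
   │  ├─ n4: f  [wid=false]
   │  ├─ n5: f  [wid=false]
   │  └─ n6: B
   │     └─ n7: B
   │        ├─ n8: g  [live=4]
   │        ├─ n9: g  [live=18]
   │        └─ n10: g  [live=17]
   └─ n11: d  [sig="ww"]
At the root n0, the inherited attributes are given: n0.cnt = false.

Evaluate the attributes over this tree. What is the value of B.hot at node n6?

false

1. n0.cnt = false  [given at root]
2. n1.live = 25  [terminal]
3. n2.env = false  [S.cnt == true]
4. n2.cnt = "zw"  ["zw"]
5. n3.acc = -8  [len(A.cnt) - 10]
6. n4.wid = false  [terminal]
7. n5.wid = false  [terminal]
8. n6.cnt = 23  [D.acc * -1 + 15]
9. n7.cnt = 13  [B₀.cnt - 10]
10. n8.live = 4  [terminal]
11. n9.live = 18  [terminal]
12. n10.live = 17  [terminal]
13. n7.hot = true  [B.cnt > 12]
14. n6.hot = false  [B₁.hot == false]
15. n3.idx = 28  [28]
16. n11.sig = "ww"  [terminal]
17. n2.tag = 9  [9]
18. n2.val = true  [D.idx > 27]
19. n0.off = 27  [g.live + 2]
20. n0.val = true  [A.tag > 8]
21. n0.fin = 1  [g.live + A.tag - 33]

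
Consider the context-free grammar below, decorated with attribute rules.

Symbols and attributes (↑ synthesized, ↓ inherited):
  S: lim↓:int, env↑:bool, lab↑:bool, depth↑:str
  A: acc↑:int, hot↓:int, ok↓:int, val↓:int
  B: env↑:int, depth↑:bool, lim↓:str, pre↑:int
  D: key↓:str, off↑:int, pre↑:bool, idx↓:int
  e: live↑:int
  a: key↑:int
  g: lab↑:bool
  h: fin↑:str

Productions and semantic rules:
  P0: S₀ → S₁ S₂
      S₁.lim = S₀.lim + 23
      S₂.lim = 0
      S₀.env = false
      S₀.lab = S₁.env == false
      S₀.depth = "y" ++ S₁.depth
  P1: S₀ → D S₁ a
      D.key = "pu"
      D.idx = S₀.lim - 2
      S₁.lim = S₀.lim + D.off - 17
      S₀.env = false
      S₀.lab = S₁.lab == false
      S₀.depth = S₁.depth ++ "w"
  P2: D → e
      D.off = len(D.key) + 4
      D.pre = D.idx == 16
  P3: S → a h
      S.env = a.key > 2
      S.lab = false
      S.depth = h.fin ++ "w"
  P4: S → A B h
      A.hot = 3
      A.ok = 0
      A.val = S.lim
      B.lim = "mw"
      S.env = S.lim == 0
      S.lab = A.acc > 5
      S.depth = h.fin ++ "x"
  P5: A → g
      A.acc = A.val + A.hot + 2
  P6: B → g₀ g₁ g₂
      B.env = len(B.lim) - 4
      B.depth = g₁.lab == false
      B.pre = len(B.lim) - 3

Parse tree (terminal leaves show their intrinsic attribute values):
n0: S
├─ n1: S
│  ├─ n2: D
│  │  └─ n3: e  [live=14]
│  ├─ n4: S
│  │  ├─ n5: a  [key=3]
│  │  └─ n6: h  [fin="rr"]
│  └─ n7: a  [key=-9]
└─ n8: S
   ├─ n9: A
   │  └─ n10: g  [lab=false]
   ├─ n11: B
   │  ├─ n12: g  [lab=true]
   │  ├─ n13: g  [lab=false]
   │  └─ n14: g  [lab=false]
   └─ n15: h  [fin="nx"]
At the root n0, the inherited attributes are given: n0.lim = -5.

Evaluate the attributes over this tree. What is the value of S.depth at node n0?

1. n0.lim = -5  [given at root]
2. n1.lim = 18  [S₀.lim + 23]
3. n2.key = "pu"  ["pu"]
4. n2.idx = 16  [S₀.lim - 2]
5. n3.live = 14  [terminal]
6. n2.off = 6  [len(D.key) + 4]
7. n2.pre = true  [D.idx == 16]
8. n4.lim = 7  [S₀.lim + D.off - 17]
9. n5.key = 3  [terminal]
10. n6.fin = "rr"  [terminal]
11. n4.env = true  [a.key > 2]
12. n4.lab = false  [false]
13. n4.depth = "rrw"  [h.fin ++ "w"]
14. n7.key = -9  [terminal]
15. n1.env = false  [false]
16. n1.lab = true  [S₁.lab == false]
17. n1.depth = "rrww"  [S₁.depth ++ "w"]
18. n8.lim = 0  [0]
19. n9.hot = 3  [3]
20. n9.ok = 0  [0]
21. n9.val = 0  [S.lim]
22. n10.lab = false  [terminal]
23. n9.acc = 5  [A.val + A.hot + 2]
24. n11.lim = "mw"  ["mw"]
25. n12.lab = true  [terminal]
26. n13.lab = false  [terminal]
27. n14.lab = false  [terminal]
28. n11.env = -2  [len(B.lim) - 4]
29. n11.depth = true  [g₁.lab == false]
30. n11.pre = -1  [len(B.lim) - 3]
31. n15.fin = "nx"  [terminal]
32. n8.env = true  [S.lim == 0]
33. n8.lab = false  [A.acc > 5]
34. n8.depth = "nxx"  [h.fin ++ "x"]
35. n0.env = false  [false]
36. n0.lab = true  [S₁.env == false]
37. n0.depth = "yrrww"  ["y" ++ S₁.depth]

"yrrww"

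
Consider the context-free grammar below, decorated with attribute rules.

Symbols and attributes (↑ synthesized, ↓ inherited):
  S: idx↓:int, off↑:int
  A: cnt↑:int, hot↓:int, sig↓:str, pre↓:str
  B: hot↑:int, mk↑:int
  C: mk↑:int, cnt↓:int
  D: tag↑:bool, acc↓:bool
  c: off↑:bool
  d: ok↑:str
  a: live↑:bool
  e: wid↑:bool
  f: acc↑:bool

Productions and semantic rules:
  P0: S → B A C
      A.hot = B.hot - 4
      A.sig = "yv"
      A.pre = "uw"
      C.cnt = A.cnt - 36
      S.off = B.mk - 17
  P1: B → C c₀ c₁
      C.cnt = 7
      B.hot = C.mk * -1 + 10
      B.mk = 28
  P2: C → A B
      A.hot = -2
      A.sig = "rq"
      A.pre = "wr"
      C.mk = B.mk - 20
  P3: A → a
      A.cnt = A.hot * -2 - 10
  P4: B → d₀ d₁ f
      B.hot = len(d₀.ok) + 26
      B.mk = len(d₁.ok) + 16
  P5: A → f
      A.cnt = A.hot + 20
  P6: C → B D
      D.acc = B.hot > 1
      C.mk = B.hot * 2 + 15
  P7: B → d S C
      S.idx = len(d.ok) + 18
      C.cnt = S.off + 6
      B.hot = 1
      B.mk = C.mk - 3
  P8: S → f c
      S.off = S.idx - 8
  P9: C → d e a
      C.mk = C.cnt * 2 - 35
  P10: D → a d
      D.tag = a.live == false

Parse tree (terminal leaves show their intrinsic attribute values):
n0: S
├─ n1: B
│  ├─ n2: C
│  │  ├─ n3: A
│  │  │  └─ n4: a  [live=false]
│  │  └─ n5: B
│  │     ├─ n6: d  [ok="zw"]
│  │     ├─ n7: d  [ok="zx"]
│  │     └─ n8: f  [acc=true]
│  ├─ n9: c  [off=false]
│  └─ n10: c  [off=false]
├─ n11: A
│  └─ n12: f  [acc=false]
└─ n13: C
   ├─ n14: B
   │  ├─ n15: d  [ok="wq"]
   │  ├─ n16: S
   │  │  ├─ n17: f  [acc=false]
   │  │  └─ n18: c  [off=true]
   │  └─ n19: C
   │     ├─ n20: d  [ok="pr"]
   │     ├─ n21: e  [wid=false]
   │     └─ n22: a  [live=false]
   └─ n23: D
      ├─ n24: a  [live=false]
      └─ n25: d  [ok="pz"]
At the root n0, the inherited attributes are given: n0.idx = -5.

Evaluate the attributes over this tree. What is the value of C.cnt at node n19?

1. n0.idx = -5  [given at root]
2. n2.cnt = 7  [7]
3. n3.hot = -2  [-2]
4. n3.sig = "rq"  ["rq"]
5. n3.pre = "wr"  ["wr"]
6. n4.live = false  [terminal]
7. n3.cnt = -6  [A.hot * -2 - 10]
8. n6.ok = "zw"  [terminal]
9. n7.ok = "zx"  [terminal]
10. n8.acc = true  [terminal]
11. n5.hot = 28  [len(d₀.ok) + 26]
12. n5.mk = 18  [len(d₁.ok) + 16]
13. n2.mk = -2  [B.mk - 20]
14. n9.off = false  [terminal]
15. n10.off = false  [terminal]
16. n1.hot = 12  [C.mk * -1 + 10]
17. n1.mk = 28  [28]
18. n11.hot = 8  [B.hot - 4]
19. n11.sig = "yv"  ["yv"]
20. n11.pre = "uw"  ["uw"]
21. n12.acc = false  [terminal]
22. n11.cnt = 28  [A.hot + 20]
23. n13.cnt = -8  [A.cnt - 36]
24. n15.ok = "wq"  [terminal]
25. n16.idx = 20  [len(d.ok) + 18]
26. n17.acc = false  [terminal]
27. n18.off = true  [terminal]
28. n16.off = 12  [S.idx - 8]
29. n19.cnt = 18  [S.off + 6]
30. n20.ok = "pr"  [terminal]
31. n21.wid = false  [terminal]
32. n22.live = false  [terminal]
33. n19.mk = 1  [C.cnt * 2 - 35]
34. n14.hot = 1  [1]
35. n14.mk = -2  [C.mk - 3]
36. n23.acc = false  [B.hot > 1]
37. n24.live = false  [terminal]
38. n25.ok = "pz"  [terminal]
39. n23.tag = true  [a.live == false]
40. n13.mk = 17  [B.hot * 2 + 15]
41. n0.off = 11  [B.mk - 17]

18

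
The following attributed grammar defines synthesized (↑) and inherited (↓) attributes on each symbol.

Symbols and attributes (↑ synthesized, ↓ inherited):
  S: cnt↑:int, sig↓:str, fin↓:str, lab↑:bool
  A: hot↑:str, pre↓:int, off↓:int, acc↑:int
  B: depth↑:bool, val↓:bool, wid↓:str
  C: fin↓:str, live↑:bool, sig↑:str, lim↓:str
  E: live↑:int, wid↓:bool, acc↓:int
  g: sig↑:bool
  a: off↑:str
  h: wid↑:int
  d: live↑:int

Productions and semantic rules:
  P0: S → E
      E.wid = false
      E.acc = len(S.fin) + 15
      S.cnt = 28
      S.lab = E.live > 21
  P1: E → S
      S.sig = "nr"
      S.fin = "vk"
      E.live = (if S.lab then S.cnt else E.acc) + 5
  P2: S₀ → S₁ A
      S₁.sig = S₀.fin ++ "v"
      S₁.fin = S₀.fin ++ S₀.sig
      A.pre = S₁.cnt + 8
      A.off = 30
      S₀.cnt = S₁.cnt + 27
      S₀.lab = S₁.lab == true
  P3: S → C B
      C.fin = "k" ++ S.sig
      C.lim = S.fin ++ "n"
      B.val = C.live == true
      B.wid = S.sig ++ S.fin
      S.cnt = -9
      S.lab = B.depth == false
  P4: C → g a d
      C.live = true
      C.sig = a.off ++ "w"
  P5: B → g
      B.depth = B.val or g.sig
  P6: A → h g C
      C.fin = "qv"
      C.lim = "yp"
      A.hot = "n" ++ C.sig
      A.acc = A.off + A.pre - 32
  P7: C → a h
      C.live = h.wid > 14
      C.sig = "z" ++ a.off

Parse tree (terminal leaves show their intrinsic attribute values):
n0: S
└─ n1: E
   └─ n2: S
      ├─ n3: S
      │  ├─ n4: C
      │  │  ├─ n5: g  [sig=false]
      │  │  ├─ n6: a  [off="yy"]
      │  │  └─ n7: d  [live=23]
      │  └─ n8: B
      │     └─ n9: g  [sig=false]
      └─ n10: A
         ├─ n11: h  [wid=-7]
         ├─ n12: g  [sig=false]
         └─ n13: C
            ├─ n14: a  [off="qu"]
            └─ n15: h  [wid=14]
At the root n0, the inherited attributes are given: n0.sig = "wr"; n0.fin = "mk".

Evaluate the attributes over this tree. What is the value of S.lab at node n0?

1. n0.sig = "wr"  [given at root]
2. n0.fin = "mk"  [given at root]
3. n1.wid = false  [false]
4. n1.acc = 17  [len(S.fin) + 15]
5. n2.sig = "nr"  ["nr"]
6. n2.fin = "vk"  ["vk"]
7. n3.sig = "vkv"  [S₀.fin ++ "v"]
8. n3.fin = "vknr"  [S₀.fin ++ S₀.sig]
9. n4.fin = "kvkv"  ["k" ++ S.sig]
10. n4.lim = "vknrn"  [S.fin ++ "n"]
11. n5.sig = false  [terminal]
12. n6.off = "yy"  [terminal]
13. n7.live = 23  [terminal]
14. n4.live = true  [true]
15. n4.sig = "yyw"  [a.off ++ "w"]
16. n8.val = true  [C.live == true]
17. n8.wid = "vkvvknr"  [S.sig ++ S.fin]
18. n9.sig = false  [terminal]
19. n8.depth = true  [B.val or g.sig]
20. n3.cnt = -9  [-9]
21. n3.lab = false  [B.depth == false]
22. n10.pre = -1  [S₁.cnt + 8]
23. n10.off = 30  [30]
24. n11.wid = -7  [terminal]
25. n12.sig = false  [terminal]
26. n13.fin = "qv"  ["qv"]
27. n13.lim = "yp"  ["yp"]
28. n14.off = "qu"  [terminal]
29. n15.wid = 14  [terminal]
30. n13.live = false  [h.wid > 14]
31. n13.sig = "zqu"  ["z" ++ a.off]
32. n10.hot = "nzqu"  ["n" ++ C.sig]
33. n10.acc = -3  [A.off + A.pre - 32]
34. n2.cnt = 18  [S₁.cnt + 27]
35. n2.lab = false  [S₁.lab == true]
36. n1.live = 22  [(if S.lab then S.cnt else E.acc) + 5]
37. n0.cnt = 28  [28]
38. n0.lab = true  [E.live > 21]

true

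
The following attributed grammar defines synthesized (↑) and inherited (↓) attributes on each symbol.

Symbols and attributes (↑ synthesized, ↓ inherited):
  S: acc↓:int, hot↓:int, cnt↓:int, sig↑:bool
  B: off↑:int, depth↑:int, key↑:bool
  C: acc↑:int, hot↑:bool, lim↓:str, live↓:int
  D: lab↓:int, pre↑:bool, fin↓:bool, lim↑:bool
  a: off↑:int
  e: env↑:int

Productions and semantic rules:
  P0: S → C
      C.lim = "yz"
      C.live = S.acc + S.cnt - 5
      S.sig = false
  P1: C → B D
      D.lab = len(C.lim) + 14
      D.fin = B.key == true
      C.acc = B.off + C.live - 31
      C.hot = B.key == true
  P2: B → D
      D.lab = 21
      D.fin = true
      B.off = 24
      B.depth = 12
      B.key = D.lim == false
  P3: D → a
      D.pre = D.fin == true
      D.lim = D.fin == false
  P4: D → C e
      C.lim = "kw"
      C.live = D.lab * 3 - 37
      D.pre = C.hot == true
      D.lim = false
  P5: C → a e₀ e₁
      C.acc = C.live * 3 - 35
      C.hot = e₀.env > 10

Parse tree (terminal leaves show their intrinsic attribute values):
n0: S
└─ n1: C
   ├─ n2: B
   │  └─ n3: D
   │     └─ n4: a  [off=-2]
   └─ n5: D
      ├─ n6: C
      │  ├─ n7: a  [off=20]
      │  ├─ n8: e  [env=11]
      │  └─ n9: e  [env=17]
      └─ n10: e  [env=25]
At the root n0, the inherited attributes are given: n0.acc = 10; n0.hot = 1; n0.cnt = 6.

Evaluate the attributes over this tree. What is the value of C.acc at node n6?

-2

1. n0.acc = 10  [given at root]
2. n0.hot = 1  [given at root]
3. n0.cnt = 6  [given at root]
4. n1.lim = "yz"  ["yz"]
5. n1.live = 11  [S.acc + S.cnt - 5]
6. n3.lab = 21  [21]
7. n3.fin = true  [true]
8. n4.off = -2  [terminal]
9. n3.pre = true  [D.fin == true]
10. n3.lim = false  [D.fin == false]
11. n2.off = 24  [24]
12. n2.depth = 12  [12]
13. n2.key = true  [D.lim == false]
14. n5.lab = 16  [len(C.lim) + 14]
15. n5.fin = true  [B.key == true]
16. n6.lim = "kw"  ["kw"]
17. n6.live = 11  [D.lab * 3 - 37]
18. n7.off = 20  [terminal]
19. n8.env = 11  [terminal]
20. n9.env = 17  [terminal]
21. n6.acc = -2  [C.live * 3 - 35]
22. n6.hot = true  [e₀.env > 10]
23. n10.env = 25  [terminal]
24. n5.pre = true  [C.hot == true]
25. n5.lim = false  [false]
26. n1.acc = 4  [B.off + C.live - 31]
27. n1.hot = true  [B.key == true]
28. n0.sig = false  [false]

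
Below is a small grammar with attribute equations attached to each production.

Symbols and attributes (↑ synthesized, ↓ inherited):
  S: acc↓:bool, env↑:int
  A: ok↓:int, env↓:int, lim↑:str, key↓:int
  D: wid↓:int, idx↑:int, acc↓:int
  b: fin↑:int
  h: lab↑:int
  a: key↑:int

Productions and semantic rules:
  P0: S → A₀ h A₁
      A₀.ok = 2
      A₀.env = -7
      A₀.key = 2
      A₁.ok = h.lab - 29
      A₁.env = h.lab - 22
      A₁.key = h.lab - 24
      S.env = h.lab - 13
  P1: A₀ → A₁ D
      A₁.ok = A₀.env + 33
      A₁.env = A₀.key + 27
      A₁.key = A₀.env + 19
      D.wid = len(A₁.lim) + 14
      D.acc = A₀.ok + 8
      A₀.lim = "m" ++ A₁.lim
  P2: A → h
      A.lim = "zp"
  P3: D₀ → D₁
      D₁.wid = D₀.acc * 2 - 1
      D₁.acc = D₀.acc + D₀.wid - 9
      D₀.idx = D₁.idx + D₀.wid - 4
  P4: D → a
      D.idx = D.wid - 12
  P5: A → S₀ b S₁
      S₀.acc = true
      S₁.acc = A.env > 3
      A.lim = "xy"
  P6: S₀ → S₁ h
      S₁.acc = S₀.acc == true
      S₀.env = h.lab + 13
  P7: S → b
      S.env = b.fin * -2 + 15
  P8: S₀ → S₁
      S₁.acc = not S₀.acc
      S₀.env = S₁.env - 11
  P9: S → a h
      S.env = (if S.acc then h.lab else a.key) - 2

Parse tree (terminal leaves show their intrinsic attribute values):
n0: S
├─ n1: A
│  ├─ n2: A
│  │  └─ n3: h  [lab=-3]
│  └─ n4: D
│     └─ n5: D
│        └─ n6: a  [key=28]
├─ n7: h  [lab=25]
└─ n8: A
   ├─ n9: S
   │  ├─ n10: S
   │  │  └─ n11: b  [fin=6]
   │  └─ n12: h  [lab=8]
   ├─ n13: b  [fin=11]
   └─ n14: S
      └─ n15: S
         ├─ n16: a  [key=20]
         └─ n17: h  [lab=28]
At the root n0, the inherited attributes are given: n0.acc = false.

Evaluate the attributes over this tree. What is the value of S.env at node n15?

1. n0.acc = false  [given at root]
2. n1.ok = 2  [2]
3. n1.env = -7  [-7]
4. n1.key = 2  [2]
5. n2.ok = 26  [A₀.env + 33]
6. n2.env = 29  [A₀.key + 27]
7. n2.key = 12  [A₀.env + 19]
8. n3.lab = -3  [terminal]
9. n2.lim = "zp"  ["zp"]
10. n4.wid = 16  [len(A₁.lim) + 14]
11. n4.acc = 10  [A₀.ok + 8]
12. n5.wid = 19  [D₀.acc * 2 - 1]
13. n5.acc = 17  [D₀.acc + D₀.wid - 9]
14. n6.key = 28  [terminal]
15. n5.idx = 7  [D.wid - 12]
16. n4.idx = 19  [D₁.idx + D₀.wid - 4]
17. n1.lim = "mzp"  ["m" ++ A₁.lim]
18. n7.lab = 25  [terminal]
19. n8.ok = -4  [h.lab - 29]
20. n8.env = 3  [h.lab - 22]
21. n8.key = 1  [h.lab - 24]
22. n9.acc = true  [true]
23. n10.acc = true  [S₀.acc == true]
24. n11.fin = 6  [terminal]
25. n10.env = 3  [b.fin * -2 + 15]
26. n12.lab = 8  [terminal]
27. n9.env = 21  [h.lab + 13]
28. n13.fin = 11  [terminal]
29. n14.acc = false  [A.env > 3]
30. n15.acc = true  [not S₀.acc]
31. n16.key = 20  [terminal]
32. n17.lab = 28  [terminal]
33. n15.env = 26  [(if S.acc then h.lab else a.key) - 2]
34. n14.env = 15  [S₁.env - 11]
35. n8.lim = "xy"  ["xy"]
36. n0.env = 12  [h.lab - 13]

26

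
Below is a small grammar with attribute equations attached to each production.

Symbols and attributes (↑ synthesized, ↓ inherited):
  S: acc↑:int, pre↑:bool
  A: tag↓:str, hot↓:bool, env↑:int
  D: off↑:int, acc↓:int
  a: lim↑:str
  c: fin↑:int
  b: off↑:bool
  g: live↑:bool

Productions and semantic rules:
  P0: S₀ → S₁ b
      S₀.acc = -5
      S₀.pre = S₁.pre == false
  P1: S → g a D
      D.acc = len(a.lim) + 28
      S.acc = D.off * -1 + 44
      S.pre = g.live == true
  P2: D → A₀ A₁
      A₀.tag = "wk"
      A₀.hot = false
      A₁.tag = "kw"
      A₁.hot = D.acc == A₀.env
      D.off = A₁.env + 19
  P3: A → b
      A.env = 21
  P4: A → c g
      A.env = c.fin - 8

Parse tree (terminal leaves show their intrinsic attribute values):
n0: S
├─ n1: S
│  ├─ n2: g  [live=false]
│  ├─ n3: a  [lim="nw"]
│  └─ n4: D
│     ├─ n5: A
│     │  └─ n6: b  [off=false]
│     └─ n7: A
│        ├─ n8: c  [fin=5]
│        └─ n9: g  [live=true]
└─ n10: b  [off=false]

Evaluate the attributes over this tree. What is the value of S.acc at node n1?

28

1. n2.live = false  [terminal]
2. n3.lim = "nw"  [terminal]
3. n4.acc = 30  [len(a.lim) + 28]
4. n5.tag = "wk"  ["wk"]
5. n5.hot = false  [false]
6. n6.off = false  [terminal]
7. n5.env = 21  [21]
8. n7.tag = "kw"  ["kw"]
9. n7.hot = false  [D.acc == A₀.env]
10. n8.fin = 5  [terminal]
11. n9.live = true  [terminal]
12. n7.env = -3  [c.fin - 8]
13. n4.off = 16  [A₁.env + 19]
14. n1.acc = 28  [D.off * -1 + 44]
15. n1.pre = false  [g.live == true]
16. n10.off = false  [terminal]
17. n0.acc = -5  [-5]
18. n0.pre = true  [S₁.pre == false]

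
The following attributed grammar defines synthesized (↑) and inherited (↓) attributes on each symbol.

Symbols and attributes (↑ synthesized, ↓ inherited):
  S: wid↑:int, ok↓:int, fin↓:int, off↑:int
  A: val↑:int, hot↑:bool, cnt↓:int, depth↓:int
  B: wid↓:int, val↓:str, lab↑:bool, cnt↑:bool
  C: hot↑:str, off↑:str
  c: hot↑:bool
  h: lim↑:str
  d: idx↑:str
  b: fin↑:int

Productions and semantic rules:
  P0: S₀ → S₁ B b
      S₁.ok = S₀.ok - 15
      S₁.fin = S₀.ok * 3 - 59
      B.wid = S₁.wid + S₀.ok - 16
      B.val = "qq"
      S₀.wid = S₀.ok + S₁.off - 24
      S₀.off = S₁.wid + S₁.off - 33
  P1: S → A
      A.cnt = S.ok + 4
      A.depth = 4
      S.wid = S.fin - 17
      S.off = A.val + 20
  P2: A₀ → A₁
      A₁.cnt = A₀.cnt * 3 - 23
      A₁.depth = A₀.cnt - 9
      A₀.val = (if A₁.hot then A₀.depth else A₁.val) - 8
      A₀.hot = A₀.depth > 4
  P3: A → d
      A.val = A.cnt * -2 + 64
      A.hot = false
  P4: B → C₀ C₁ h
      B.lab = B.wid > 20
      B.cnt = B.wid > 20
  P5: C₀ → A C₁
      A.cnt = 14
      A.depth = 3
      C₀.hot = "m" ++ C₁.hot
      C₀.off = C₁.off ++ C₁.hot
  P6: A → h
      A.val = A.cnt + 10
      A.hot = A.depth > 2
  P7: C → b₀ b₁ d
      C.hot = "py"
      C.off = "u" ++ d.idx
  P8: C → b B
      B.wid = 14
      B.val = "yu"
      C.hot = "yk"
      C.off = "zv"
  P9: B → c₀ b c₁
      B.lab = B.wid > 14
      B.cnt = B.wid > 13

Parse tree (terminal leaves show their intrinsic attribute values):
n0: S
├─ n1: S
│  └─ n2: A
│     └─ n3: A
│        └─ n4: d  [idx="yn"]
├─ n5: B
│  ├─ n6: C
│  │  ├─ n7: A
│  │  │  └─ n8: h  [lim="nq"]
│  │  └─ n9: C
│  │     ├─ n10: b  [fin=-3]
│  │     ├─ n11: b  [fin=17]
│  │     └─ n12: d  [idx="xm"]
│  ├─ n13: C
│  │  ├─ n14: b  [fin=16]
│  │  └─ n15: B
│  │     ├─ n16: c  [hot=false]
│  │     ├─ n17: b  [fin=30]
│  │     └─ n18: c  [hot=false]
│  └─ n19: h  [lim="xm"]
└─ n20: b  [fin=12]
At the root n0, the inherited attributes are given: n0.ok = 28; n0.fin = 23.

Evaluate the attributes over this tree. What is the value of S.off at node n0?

-5

1. n0.ok = 28  [given at root]
2. n0.fin = 23  [given at root]
3. n1.ok = 13  [S₀.ok - 15]
4. n1.fin = 25  [S₀.ok * 3 - 59]
5. n2.cnt = 17  [S.ok + 4]
6. n2.depth = 4  [4]
7. n3.cnt = 28  [A₀.cnt * 3 - 23]
8. n3.depth = 8  [A₀.cnt - 9]
9. n4.idx = "yn"  [terminal]
10. n3.val = 8  [A.cnt * -2 + 64]
11. n3.hot = false  [false]
12. n2.val = 0  [(if A₁.hot then A₀.depth else A₁.val) - 8]
13. n2.hot = false  [A₀.depth > 4]
14. n1.wid = 8  [S.fin - 17]
15. n1.off = 20  [A.val + 20]
16. n5.wid = 20  [S₁.wid + S₀.ok - 16]
17. n5.val = "qq"  ["qq"]
18. n7.cnt = 14  [14]
19. n7.depth = 3  [3]
20. n8.lim = "nq"  [terminal]
21. n7.val = 24  [A.cnt + 10]
22. n7.hot = true  [A.depth > 2]
23. n10.fin = -3  [terminal]
24. n11.fin = 17  [terminal]
25. n12.idx = "xm"  [terminal]
26. n9.hot = "py"  ["py"]
27. n9.off = "uxm"  ["u" ++ d.idx]
28. n6.hot = "mpy"  ["m" ++ C₁.hot]
29. n6.off = "uxmpy"  [C₁.off ++ C₁.hot]
30. n14.fin = 16  [terminal]
31. n15.wid = 14  [14]
32. n15.val = "yu"  ["yu"]
33. n16.hot = false  [terminal]
34. n17.fin = 30  [terminal]
35. n18.hot = false  [terminal]
36. n15.lab = false  [B.wid > 14]
37. n15.cnt = true  [B.wid > 13]
38. n13.hot = "yk"  ["yk"]
39. n13.off = "zv"  ["zv"]
40. n19.lim = "xm"  [terminal]
41. n5.lab = false  [B.wid > 20]
42. n5.cnt = false  [B.wid > 20]
43. n20.fin = 12  [terminal]
44. n0.wid = 24  [S₀.ok + S₁.off - 24]
45. n0.off = -5  [S₁.wid + S₁.off - 33]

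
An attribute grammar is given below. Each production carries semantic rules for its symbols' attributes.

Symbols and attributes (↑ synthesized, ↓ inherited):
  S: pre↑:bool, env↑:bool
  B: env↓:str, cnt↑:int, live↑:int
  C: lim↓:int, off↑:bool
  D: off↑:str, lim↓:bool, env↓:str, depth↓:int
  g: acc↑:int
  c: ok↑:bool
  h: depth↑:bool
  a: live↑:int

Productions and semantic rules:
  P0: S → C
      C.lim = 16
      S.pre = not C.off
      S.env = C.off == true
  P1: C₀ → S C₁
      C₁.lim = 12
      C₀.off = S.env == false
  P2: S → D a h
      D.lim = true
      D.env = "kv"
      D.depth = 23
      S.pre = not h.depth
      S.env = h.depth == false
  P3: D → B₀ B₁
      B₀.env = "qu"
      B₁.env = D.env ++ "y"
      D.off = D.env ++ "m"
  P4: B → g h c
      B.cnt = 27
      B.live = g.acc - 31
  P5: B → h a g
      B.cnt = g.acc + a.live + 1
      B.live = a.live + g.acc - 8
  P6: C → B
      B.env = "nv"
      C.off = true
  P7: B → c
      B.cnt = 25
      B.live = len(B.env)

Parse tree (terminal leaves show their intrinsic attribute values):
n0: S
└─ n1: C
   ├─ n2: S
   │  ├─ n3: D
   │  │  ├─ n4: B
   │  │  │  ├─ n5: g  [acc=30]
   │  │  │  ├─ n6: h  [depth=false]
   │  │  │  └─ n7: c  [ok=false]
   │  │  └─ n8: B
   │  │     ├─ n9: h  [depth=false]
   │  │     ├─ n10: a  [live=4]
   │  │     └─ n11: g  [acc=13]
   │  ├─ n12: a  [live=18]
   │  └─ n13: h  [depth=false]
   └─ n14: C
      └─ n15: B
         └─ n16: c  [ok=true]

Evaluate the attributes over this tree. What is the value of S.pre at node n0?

true

1. n1.lim = 16  [16]
2. n3.lim = true  [true]
3. n3.env = "kv"  ["kv"]
4. n3.depth = 23  [23]
5. n4.env = "qu"  ["qu"]
6. n5.acc = 30  [terminal]
7. n6.depth = false  [terminal]
8. n7.ok = false  [terminal]
9. n4.cnt = 27  [27]
10. n4.live = -1  [g.acc - 31]
11. n8.env = "kvy"  [D.env ++ "y"]
12. n9.depth = false  [terminal]
13. n10.live = 4  [terminal]
14. n11.acc = 13  [terminal]
15. n8.cnt = 18  [g.acc + a.live + 1]
16. n8.live = 9  [a.live + g.acc - 8]
17. n3.off = "kvm"  [D.env ++ "m"]
18. n12.live = 18  [terminal]
19. n13.depth = false  [terminal]
20. n2.pre = true  [not h.depth]
21. n2.env = true  [h.depth == false]
22. n14.lim = 12  [12]
23. n15.env = "nv"  ["nv"]
24. n16.ok = true  [terminal]
25. n15.cnt = 25  [25]
26. n15.live = 2  [len(B.env)]
27. n14.off = true  [true]
28. n1.off = false  [S.env == false]
29. n0.pre = true  [not C.off]
30. n0.env = false  [C.off == true]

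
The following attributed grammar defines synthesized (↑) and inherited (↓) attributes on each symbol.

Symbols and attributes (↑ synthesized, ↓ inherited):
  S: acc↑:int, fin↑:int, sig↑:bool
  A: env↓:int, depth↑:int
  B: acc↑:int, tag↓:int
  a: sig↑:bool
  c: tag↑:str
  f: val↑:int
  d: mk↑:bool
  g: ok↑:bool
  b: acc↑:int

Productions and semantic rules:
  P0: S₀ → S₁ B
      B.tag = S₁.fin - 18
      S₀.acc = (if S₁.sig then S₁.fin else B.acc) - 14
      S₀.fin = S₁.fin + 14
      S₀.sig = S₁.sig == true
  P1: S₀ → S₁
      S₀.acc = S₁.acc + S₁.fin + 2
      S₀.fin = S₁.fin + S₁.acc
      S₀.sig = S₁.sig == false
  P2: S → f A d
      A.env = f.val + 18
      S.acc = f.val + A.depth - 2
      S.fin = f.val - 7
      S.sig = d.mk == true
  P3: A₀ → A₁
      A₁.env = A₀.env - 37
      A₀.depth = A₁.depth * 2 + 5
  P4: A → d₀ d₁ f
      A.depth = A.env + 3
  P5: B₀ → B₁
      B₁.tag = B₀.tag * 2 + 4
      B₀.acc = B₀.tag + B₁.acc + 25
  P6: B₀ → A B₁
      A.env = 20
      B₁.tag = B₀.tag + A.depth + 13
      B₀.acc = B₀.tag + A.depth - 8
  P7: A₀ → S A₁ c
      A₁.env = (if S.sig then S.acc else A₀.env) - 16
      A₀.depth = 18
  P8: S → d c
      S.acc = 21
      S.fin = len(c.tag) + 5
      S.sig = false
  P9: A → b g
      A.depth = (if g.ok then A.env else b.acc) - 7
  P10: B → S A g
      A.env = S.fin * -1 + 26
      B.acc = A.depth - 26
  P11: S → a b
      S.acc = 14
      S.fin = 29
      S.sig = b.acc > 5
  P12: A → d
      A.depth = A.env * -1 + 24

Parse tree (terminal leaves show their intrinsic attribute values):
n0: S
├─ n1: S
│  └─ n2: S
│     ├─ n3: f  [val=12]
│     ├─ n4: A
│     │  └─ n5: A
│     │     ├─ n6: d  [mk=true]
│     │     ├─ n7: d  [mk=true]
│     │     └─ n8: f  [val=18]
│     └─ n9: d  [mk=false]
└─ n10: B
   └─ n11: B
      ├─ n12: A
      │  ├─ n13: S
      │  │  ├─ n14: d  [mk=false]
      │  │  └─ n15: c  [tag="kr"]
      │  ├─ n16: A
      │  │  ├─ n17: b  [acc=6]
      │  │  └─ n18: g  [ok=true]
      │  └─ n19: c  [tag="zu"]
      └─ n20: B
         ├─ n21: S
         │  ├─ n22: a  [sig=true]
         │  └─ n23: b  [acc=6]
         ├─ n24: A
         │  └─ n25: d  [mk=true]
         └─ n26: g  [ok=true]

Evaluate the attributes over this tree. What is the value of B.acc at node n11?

1. n3.val = 12  [terminal]
2. n4.env = 30  [f.val + 18]
3. n5.env = -7  [A₀.env - 37]
4. n6.mk = true  [terminal]
5. n7.mk = true  [terminal]
6. n8.val = 18  [terminal]
7. n5.depth = -4  [A.env + 3]
8. n4.depth = -3  [A₁.depth * 2 + 5]
9. n9.mk = false  [terminal]
10. n2.acc = 7  [f.val + A.depth - 2]
11. n2.fin = 5  [f.val - 7]
12. n2.sig = false  [d.mk == true]
13. n1.acc = 14  [S₁.acc + S₁.fin + 2]
14. n1.fin = 12  [S₁.fin + S₁.acc]
15. n1.sig = true  [S₁.sig == false]
16. n10.tag = -6  [S₁.fin - 18]
17. n11.tag = -8  [B₀.tag * 2 + 4]
18. n12.env = 20  [20]
19. n14.mk = false  [terminal]
20. n15.tag = "kr"  [terminal]
21. n13.acc = 21  [21]
22. n13.fin = 7  [len(c.tag) + 5]
23. n13.sig = false  [false]
24. n16.env = 4  [(if S.sig then S.acc else A₀.env) - 16]
25. n17.acc = 6  [terminal]
26. n18.ok = true  [terminal]
27. n16.depth = -3  [(if g.ok then A.env else b.acc) - 7]
28. n19.tag = "zu"  [terminal]
29. n12.depth = 18  [18]
30. n20.tag = 23  [B₀.tag + A.depth + 13]
31. n22.sig = true  [terminal]
32. n23.acc = 6  [terminal]
33. n21.acc = 14  [14]
34. n21.fin = 29  [29]
35. n21.sig = true  [b.acc > 5]
36. n24.env = -3  [S.fin * -1 + 26]
37. n25.mk = true  [terminal]
38. n24.depth = 27  [A.env * -1 + 24]
39. n26.ok = true  [terminal]
40. n20.acc = 1  [A.depth - 26]
41. n11.acc = 2  [B₀.tag + A.depth - 8]
42. n10.acc = 21  [B₀.tag + B₁.acc + 25]
43. n0.acc = -2  [(if S₁.sig then S₁.fin else B.acc) - 14]
44. n0.fin = 26  [S₁.fin + 14]
45. n0.sig = true  [S₁.sig == true]

2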